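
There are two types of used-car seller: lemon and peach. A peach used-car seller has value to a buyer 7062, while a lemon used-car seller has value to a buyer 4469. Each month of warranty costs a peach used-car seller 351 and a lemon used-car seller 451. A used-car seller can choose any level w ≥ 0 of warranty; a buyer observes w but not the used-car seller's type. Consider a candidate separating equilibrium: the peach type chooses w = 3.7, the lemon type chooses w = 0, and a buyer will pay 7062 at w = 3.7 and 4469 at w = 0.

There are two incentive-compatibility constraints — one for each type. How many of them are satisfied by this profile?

1

Peach type: signal → 7062 − 351 × 3.7 = 5763.3; deviate to 0 → 4469. IC holds (5763.3 ≥ 4469).
Lemon type: stay at 0 → 4469; mimic → 7062 − 451 × 3.7 = 5393.3. IC fails (4469 < 5393.3).
1 of 2 constraints hold, so this profile is not an equilibrium.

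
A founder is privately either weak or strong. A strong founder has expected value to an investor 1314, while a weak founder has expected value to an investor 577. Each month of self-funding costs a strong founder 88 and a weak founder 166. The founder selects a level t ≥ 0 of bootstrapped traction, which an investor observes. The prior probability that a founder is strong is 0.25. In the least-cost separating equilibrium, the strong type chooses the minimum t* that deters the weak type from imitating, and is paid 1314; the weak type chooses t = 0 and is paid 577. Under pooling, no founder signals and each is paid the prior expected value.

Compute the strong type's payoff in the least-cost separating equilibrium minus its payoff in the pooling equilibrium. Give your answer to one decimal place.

Least-cost separating signal: t* solves 577 = 1314 − 166·t*, so t* = (1314 − 577)/166 ≈ 4.4398.
Strong type's separating payoff: 1314 − 88 × t* = 1314 − 88 × (1314 − 577)/166 = 1314 − 64856/166 ≈ 923.301.
Pooling payoff: 0.25 × 1314 + 0.75 × 577 = 761.25.
Difference: 923.301 − 761.25 = 162.051, i.e. 162.1 to one decimal place.
The strong type prefers to separate.

162.1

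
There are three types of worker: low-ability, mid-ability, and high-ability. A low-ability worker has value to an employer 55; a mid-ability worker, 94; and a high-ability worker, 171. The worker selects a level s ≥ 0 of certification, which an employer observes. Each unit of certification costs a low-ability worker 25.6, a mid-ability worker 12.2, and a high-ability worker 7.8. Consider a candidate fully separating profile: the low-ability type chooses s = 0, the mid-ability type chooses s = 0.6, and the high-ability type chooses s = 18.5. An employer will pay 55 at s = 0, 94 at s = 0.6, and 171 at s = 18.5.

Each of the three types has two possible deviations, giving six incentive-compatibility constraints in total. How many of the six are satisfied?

3

Mid-ability (own payoff 94 − 12.2×0.6 = 86.68): to s=0 gives 55 → no gain ✓; to s=18.5 gives 171 − 12.2×18.5 = -54.7 → no gain ✓.
Low-ability (own payoff 55): to s=0.6 gives 94 − 25.6×0.6 = 78.64 → profitable ✗; to s=18.5 gives 171 − 25.6×18.5 = -302.6 → no gain ✓.
High-ability (own payoff 171 − 7.8×18.5 = 26.7): to s=0 gives 55 → profitable ✗; to s=0.6 gives 94 − 7.8×0.6 = 89.32 → profitable ✗.
3 of the 6 constraints hold; not an equilibrium.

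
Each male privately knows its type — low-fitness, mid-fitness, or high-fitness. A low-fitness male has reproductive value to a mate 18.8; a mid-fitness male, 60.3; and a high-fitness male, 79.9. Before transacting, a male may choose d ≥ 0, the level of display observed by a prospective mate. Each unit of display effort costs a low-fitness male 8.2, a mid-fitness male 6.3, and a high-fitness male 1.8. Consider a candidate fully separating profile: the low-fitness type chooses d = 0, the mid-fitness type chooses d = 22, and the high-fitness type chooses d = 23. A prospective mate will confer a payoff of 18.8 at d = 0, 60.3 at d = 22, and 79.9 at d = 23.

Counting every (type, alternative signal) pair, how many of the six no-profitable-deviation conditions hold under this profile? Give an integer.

4

Low-fitness (own payoff 18.8): to d=22 gives 60.3 − 8.2×22 = -120.1 → no gain ✓; to d=23 gives 79.9 − 8.2×23 = -108.7 → no gain ✓.
Mid-fitness (own payoff 60.3 − 6.3×22 = -78.3): to d=0 gives 18.8 → profitable ✗; to d=23 gives 79.9 − 6.3×23 = -65 → profitable ✗.
High-fitness (own payoff 79.9 − 1.8×23 = 38.5): to d=0 gives 18.8 → no gain ✓; to d=22 gives 60.3 − 1.8×22 = 20.7 → no gain ✓.
4 of the 6 constraints hold; not an equilibrium.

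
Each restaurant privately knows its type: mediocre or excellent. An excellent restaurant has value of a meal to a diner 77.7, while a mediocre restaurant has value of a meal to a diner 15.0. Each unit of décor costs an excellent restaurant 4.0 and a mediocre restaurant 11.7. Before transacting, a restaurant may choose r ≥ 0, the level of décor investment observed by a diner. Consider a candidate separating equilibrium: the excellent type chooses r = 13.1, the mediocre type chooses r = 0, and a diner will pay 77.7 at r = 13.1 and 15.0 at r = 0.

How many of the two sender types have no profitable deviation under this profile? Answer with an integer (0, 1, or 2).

2

Excellent type: signal → 77.7 − 4.0 × 13.1 = 25.3; deviate to 0 → 15.0. IC holds (25.3 ≥ 15.0).
Mediocre type: stay at 0 → 15.0; mimic → 77.7 − 11.7 × 13.1 = -75.57. IC holds (15.0 ≥ -75.57).
2 of 2 constraints hold, so this is a separating equilibrium.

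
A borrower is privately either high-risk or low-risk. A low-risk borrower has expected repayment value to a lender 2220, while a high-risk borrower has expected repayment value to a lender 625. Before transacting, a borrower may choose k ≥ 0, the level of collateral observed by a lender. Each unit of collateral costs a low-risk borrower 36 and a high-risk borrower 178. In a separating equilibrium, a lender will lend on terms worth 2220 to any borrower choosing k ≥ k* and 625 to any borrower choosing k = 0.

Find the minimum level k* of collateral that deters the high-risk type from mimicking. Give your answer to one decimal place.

9.0

A high-risk borrower choosing k = 0 receives 625.
Imitating at k* instead would pay 2220 at cost 178·k*, netting 2220 − 178·k*.
Indifference: 625 = 2220 − 178·k*, so k* = (2220 − 625) / 178 ≈ 9.0.
At k* the high-risk type's incentive constraint just binds; the low-risk type strictly prefers k* since its per-unit cost is lower.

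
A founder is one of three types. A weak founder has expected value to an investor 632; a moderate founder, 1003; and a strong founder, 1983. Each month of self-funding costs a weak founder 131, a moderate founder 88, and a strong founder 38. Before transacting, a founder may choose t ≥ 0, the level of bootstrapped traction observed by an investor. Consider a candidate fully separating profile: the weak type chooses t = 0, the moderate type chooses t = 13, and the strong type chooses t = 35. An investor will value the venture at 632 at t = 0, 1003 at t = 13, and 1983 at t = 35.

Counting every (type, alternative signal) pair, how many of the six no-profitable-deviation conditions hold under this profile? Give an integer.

Weak (own payoff 632): to t=13 gives 1003 − 131×13 = -700 → no gain ✓; to t=35 gives 1983 − 131×35 = -2602 → no gain ✓.
Strong (own payoff 1983 − 38×35 = 653): to t=0 gives 632 → no gain ✓; to t=13 gives 1003 − 38×13 = 509 → no gain ✓.
Moderate (own payoff 1003 − 88×13 = -141): to t=0 gives 632 → profitable ✗; to t=35 gives 1983 − 88×35 = -1097 → no gain ✓.
5 of the 6 constraints hold; not an equilibrium.

5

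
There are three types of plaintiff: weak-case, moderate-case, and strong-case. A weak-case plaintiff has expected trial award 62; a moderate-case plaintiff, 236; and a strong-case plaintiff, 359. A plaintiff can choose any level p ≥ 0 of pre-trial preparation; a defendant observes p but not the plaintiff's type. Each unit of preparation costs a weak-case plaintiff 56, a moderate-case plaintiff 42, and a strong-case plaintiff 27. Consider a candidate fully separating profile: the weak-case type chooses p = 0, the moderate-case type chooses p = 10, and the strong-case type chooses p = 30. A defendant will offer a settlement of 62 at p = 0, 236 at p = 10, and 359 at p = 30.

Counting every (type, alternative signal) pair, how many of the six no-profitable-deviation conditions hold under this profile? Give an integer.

Moderate-case (own payoff 236 − 42×10 = -184): to p=0 gives 62 → profitable ✗; to p=30 gives 359 − 42×30 = -901 → no gain ✓.
Weak-case (own payoff 62): to p=10 gives 236 − 56×10 = -324 → no gain ✓; to p=30 gives 359 − 56×30 = -1321 → no gain ✓.
Strong-case (own payoff 359 − 27×30 = -451): to p=0 gives 62 → profitable ✗; to p=10 gives 236 − 27×10 = -34 → profitable ✗.
3 of the 6 constraints hold; not an equilibrium.

3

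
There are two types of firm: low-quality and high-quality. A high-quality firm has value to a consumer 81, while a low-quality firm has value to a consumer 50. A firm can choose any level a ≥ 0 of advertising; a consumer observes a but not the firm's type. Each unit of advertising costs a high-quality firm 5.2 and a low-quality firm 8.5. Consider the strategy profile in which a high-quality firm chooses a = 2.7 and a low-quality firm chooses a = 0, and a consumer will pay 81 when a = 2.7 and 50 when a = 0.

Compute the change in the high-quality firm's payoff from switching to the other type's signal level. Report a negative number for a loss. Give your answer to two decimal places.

Playing a = 2.7 the high-quality firm receives 81 − 5.2 × 2.7 = 66.96.
Deviating to a = 0 yields 50 instead.
Gain from deviating: 50 − 66.96 = -16.96.
The gain is negative, so the high-quality type's incentive-compatibility constraint is satisfied.

-16.96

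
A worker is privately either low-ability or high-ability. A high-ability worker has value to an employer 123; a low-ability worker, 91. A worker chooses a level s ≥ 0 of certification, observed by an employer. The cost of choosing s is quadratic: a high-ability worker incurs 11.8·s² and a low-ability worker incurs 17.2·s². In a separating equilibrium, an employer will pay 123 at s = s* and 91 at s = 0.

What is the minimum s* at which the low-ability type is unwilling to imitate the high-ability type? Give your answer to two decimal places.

1.36

The low-ability type at s = 0 receives 91; imitating at s* yields 123 − 17.2·s*².
Indifference: 91 = 123 − 17.2·s*², so s*² = (123 − 91) / 17.2 ≈ 1.8605.
s* = √1.8605 ≈ 1.36.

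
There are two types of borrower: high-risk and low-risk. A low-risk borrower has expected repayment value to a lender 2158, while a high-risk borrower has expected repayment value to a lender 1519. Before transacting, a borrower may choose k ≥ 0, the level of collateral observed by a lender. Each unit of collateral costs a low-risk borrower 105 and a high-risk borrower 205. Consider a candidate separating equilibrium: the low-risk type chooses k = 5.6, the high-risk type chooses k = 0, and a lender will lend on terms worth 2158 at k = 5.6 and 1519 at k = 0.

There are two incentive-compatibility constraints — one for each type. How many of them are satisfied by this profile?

High-risk type: stay at 0 → 1519; mimic → 2158 − 205 × 5.6 = 1010. IC holds (1519 ≥ 1010).
Low-risk type: signal → 2158 − 105 × 5.6 = 1570; deviate to 0 → 1519. IC holds (1570 ≥ 1519).
2 of 2 constraints hold, so this is a separating equilibrium.

2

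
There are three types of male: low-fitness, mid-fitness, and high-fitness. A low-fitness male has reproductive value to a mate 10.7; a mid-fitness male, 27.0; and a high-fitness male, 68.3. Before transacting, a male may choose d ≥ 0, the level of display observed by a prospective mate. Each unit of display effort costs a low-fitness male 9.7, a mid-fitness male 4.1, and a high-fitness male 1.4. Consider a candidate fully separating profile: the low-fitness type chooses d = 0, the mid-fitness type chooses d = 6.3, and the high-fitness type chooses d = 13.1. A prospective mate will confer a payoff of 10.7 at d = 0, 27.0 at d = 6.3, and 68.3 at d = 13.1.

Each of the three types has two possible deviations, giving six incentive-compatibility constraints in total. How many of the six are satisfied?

High-fitness (own payoff 68.3 − 1.4×13.1 = 49.96): to d=0 gives 10.7 → no gain ✓; to d=6.3 gives 27.0 − 1.4×6.3 = 18.18 → no gain ✓.
Low-fitness (own payoff 10.7): to d=6.3 gives 27.0 − 9.7×6.3 = -34.11 → no gain ✓; to d=13.1 gives 68.3 − 9.7×13.1 = -58.77 → no gain ✓.
Mid-fitness (own payoff 27.0 − 4.1×6.3 = 1.17): to d=0 gives 10.7 → profitable ✗; to d=13.1 gives 68.3 − 4.1×13.1 = 14.59 → profitable ✗.
4 of the 6 constraints hold; not an equilibrium.

4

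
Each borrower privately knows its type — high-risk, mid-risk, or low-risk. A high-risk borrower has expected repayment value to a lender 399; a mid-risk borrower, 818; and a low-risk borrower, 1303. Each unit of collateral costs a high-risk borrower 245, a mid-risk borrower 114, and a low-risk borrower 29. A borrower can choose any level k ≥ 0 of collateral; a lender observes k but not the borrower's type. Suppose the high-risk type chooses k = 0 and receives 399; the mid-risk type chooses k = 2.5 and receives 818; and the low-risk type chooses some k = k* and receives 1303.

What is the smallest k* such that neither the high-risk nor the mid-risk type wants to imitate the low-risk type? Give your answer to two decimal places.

6.75

High-risk type (on-path payoff 399) won't mimic when 399 ≥ 1303 − 245·k*, i.e. k* ≥ 3.69.
Mid-risk type (on-path payoff 818 − 114×2.5 = 533) won't mimic when 533 ≥ 1303 − 114·k*, i.e. k* ≥ 6.75.
Both must hold, so k* = max(3.69, 6.75) = 6.75. The mid-risk type's constraint binds.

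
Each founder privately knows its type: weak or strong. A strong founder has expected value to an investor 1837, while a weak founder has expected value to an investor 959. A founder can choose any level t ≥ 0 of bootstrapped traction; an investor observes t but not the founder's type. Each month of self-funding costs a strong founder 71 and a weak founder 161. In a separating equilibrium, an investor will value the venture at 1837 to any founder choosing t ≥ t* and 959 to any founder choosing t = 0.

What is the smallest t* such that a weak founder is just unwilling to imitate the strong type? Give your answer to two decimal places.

A weak founder choosing t = 0 receives 959.
Imitating at t* instead would pay 1837 at cost 161·t*, netting 1837 − 161·t*.
Indifference: 959 = 1837 − 161·t*, so t* = (1837 − 959) / 161 ≈ 5.45.
This is the weak type's binding incentive-compatibility constraint; any t ≥ 5.45 sustains separation on that side.

5.45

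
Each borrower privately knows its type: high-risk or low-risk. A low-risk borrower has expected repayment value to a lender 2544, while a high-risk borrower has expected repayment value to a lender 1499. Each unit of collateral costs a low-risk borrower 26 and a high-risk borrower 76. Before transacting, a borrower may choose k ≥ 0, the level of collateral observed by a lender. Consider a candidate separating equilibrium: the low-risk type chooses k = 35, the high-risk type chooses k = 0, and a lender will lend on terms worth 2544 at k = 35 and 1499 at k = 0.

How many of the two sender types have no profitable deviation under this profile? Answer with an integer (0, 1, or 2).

2

High-risk type: stay at 0 → 1499; mimic → 2544 − 76 × 35 = -116. IC holds (1499 ≥ -116).
Low-risk type: signal → 2544 − 26 × 35 = 1634; deviate to 0 → 1499. IC holds (1634 ≥ 1499).
2 of 2 constraints hold, so this is a separating equilibrium.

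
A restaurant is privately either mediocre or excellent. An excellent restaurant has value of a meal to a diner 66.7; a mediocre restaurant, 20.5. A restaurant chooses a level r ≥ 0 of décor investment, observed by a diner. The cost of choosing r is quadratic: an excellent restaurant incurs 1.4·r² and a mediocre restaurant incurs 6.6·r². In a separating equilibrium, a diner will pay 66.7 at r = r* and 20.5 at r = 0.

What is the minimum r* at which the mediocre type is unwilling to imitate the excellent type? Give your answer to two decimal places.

2.65

The mediocre type at r = 0 receives 20.5; imitating at r* yields 66.7 − 6.6·r*².
Indifference: 20.5 = 66.7 − 6.6·r*², so r*² = (66.7 − 20.5) / 6.6 = 7.
r* = √7 ≈ 2.65.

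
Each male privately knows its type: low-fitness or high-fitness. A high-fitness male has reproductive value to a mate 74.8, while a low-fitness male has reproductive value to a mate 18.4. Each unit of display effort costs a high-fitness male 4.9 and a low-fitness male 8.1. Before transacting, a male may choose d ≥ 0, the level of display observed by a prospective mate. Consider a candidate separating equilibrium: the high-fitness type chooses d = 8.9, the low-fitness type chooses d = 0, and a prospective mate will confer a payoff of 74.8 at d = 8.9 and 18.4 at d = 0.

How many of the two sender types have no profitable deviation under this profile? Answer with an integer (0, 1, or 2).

2

Low-fitness type: stay at 0 → 18.4; mimic → 74.8 − 8.1 × 8.9 = 2.71. IC holds (18.4 ≥ 2.71).
High-fitness type: signal → 74.8 − 4.9 × 8.9 = 31.19; deviate to 0 → 18.4. IC holds (31.19 ≥ 18.4).
2 of 2 constraints hold, so this is a separating equilibrium.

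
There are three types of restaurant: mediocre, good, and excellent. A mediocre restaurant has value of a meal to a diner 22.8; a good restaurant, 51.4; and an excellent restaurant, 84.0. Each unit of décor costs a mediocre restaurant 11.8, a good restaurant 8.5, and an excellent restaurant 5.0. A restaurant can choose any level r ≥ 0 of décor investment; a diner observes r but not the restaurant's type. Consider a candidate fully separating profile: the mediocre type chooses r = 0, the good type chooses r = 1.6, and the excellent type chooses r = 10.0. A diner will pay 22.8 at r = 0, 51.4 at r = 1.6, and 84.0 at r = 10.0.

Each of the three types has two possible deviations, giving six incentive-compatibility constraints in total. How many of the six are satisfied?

Excellent (own payoff 84.0 − 5.0×10.0 = 34): to r=0 gives 22.8 → no gain ✓; to r=1.6 gives 51.4 − 5.0×1.6 = 43.4 → profitable ✗.
Good (own payoff 51.4 − 8.5×1.6 = 37.8): to r=0 gives 22.8 → no gain ✓; to r=10.0 gives 84.0 − 8.5×10.0 = -1 → no gain ✓.
Mediocre (own payoff 22.8): to r=1.6 gives 51.4 − 11.8×1.6 = 32.52 → profitable ✗; to r=10.0 gives 84.0 − 11.8×10.0 = -34 → no gain ✓.
4 of the 6 constraints hold; not an equilibrium.

4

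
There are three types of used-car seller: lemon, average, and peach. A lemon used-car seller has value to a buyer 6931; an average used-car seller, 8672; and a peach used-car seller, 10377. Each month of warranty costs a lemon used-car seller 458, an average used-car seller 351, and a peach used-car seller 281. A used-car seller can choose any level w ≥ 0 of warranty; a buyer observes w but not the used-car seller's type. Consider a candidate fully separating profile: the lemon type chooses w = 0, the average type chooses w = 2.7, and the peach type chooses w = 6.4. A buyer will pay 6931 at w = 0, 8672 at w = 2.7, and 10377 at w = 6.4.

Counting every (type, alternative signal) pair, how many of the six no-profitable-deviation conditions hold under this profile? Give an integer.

3

Lemon (own payoff 6931): to w=2.7 gives 8672 − 458×2.7 = 7435.4 → profitable ✗; to w=6.4 gives 10377 − 458×6.4 = 7445.8 → profitable ✗.
Peach (own payoff 10377 − 281×6.4 = 8578.6): to w=0 gives 6931 → no gain ✓; to w=2.7 gives 8672 − 281×2.7 = 7913.3 → no gain ✓.
Average (own payoff 8672 − 351×2.7 = 7724.3): to w=0 gives 6931 → no gain ✓; to w=6.4 gives 10377 − 351×6.4 = 8130.6 → profitable ✗.
3 of the 6 constraints hold; not an equilibrium.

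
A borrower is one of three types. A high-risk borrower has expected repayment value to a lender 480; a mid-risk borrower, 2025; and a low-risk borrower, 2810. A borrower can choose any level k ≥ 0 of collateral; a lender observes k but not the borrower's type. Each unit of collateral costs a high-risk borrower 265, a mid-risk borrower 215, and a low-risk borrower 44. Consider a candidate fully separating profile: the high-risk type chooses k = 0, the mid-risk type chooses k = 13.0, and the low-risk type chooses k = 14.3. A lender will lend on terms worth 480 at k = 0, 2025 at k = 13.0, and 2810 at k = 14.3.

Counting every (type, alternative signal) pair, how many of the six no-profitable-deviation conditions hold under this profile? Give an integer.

Low-risk (own payoff 2810 − 44×14.3 = 2180.8): to k=0 gives 480 → no gain ✓; to k=13.0 gives 2025 − 44×13.0 = 1453 → no gain ✓.
Mid-risk (own payoff 2025 − 215×13.0 = -770): to k=0 gives 480 → profitable ✗; to k=14.3 gives 2810 − 215×14.3 = -264.5 → profitable ✗.
High-risk (own payoff 480): to k=13.0 gives 2025 − 265×13.0 = -1420 → no gain ✓; to k=14.3 gives 2810 − 265×14.3 = -979.5 → no gain ✓.
4 of the 6 constraints hold; not an equilibrium.

4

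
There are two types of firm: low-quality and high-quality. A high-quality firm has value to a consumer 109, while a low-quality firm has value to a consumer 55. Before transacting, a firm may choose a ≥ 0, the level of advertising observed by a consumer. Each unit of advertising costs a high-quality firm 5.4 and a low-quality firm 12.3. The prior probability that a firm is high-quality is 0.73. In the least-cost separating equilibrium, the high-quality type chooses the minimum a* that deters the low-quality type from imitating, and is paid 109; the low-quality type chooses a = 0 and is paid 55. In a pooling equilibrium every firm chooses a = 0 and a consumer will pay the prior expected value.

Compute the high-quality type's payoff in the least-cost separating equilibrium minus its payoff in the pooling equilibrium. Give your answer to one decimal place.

-9.1

Least-cost separating signal: a* solves 55 = 109 − 12.3·a*, so a* = (109 − 55)/12.3 ≈ 4.3902.
High-quality type's separating payoff: 109 − 5.4 × a* = 109 − 5.4 × (109 − 55)/12.3 = 109 − 291.6/12.3 ≈ 85.293.
Pooling payoff: 0.73 × 109 + 0.27 × 55 = 94.42.
Difference: 85.293 − 94.42 = -9.127, i.e. -9.1 to one decimal place.
The high-quality type would prefer the pooling outcome.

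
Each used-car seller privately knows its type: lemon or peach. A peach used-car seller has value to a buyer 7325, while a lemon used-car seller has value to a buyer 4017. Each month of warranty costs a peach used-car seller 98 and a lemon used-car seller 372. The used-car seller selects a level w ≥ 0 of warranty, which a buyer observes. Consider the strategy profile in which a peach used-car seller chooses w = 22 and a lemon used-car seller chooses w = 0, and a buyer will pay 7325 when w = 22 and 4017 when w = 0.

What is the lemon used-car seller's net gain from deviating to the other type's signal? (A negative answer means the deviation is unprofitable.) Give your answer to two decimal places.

-4876.00

Playing w = 0 the lemon used-car seller receives 4017.
Deviating to w = 22 brings payment 7325 at cost 372 × 22 = 8184, netting -859.
Gain from deviating: -859 − 4017 = -4876.00.
The gain is negative, so the lemon type's incentive-compatibility constraint is satisfied.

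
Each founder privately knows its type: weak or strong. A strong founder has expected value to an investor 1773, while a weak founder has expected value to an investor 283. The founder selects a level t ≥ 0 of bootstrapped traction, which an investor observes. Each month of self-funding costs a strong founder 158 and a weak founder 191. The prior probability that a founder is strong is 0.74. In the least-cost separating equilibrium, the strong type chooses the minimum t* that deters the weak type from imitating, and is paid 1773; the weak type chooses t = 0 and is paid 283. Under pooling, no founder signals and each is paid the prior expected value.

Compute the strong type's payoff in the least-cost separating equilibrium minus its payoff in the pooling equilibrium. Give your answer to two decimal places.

-845.17

Least-cost separating signal: t* solves 283 = 1773 − 191·t*, so t* = (1773 − 283)/191 ≈ 7.8010.
Strong type's separating payoff: 1773 − 158 × t* = 1773 − 158 × (1773 − 283)/191 = 1773 − 235420/191 ≈ 540.4346.
Pooling payoff: 0.74 × 1773 + 0.26 × 283 = 1385.6.
Difference: 540.4346 − 1385.6 = -845.1654, i.e. -845.17 to two decimal places.
The strong type would prefer the pooling outcome.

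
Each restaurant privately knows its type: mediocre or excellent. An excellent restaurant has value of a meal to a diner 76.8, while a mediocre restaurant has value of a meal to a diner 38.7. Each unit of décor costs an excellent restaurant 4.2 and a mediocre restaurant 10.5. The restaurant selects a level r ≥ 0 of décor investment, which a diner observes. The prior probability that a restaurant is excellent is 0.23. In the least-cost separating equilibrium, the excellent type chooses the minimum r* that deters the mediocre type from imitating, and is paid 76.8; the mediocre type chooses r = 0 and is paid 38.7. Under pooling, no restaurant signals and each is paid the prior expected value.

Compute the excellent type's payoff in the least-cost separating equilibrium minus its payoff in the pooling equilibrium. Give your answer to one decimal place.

Least-cost separating signal: r* solves 38.7 = 76.8 − 10.5·r*, so r* = (76.8 − 38.7)/10.5 ≈ 3.6286.
Excellent type's separating payoff: 76.8 − 4.2 × r* = 76.8 − 4.2 × (76.8 − 38.7)/10.5 = 76.8 − 160.02/10.5 = 61.56.
Pooling payoff: 0.23 × 76.8 + 0.77 × 38.7 = 47.463.
Difference: 61.56 − 47.463 = 14.097, i.e. 14.1 to one decimal place.
The excellent type prefers to separate.

14.1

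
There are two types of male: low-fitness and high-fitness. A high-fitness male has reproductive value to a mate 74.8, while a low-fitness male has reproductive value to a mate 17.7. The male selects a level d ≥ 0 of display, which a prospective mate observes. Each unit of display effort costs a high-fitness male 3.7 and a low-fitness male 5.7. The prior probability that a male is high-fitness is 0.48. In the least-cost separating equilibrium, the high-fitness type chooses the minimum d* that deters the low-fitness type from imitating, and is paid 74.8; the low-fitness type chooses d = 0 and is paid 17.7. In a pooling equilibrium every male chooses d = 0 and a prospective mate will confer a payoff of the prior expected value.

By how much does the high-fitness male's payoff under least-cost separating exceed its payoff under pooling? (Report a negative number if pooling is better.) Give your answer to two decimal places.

-7.37

Least-cost separating signal: d* solves 17.7 = 74.8 − 5.7·d*, so d* = (74.8 − 17.7)/5.7 ≈ 10.0175.
High-fitness type's separating payoff: 74.8 − 3.7 × d* = 74.8 − 3.7 × (74.8 − 17.7)/5.7 = 74.8 − 211.27/5.7 ≈ 37.7351.
Pooling payoff: 0.48 × 74.8 + 0.52 × 17.7 = 45.108.
Difference: 37.7351 − 45.108 = -7.3729, i.e. -7.37 to two decimal places.
The high-fitness type would prefer the pooling outcome.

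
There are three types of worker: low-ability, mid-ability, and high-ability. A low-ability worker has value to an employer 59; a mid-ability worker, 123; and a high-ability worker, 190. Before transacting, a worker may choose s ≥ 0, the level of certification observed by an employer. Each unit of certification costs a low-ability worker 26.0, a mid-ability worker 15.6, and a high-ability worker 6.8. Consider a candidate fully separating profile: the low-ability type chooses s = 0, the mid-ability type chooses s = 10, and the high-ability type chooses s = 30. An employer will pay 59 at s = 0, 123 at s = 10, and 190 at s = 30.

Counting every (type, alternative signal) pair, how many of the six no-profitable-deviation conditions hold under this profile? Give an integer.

High-ability (own payoff 190 − 6.8×30 = -14): to s=0 gives 59 → profitable ✗; to s=10 gives 123 − 6.8×10 = 55 → profitable ✗.
Low-ability (own payoff 59): to s=10 gives 123 − 26.0×10 = -137 → no gain ✓; to s=30 gives 190 − 26.0×30 = -590 → no gain ✓.
Mid-ability (own payoff 123 − 15.6×10 = -33): to s=0 gives 59 → profitable ✗; to s=30 gives 190 − 15.6×30 = -278 → no gain ✓.
3 of the 6 constraints hold; not an equilibrium.

3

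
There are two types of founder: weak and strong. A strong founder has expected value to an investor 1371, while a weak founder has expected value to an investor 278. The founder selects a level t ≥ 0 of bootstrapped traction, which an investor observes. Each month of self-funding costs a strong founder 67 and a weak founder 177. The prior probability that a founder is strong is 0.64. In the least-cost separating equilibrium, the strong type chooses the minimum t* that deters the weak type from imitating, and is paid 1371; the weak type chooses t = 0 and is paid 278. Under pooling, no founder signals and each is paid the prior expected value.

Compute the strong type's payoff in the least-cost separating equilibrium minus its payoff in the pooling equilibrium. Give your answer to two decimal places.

Least-cost separating signal: t* solves 278 = 1371 − 177·t*, so t* = (1371 − 278)/177 ≈ 6.1751.
Strong type's separating payoff: 1371 − 67 × t* = 1371 − 67 × (1371 − 278)/177 = 1371 − 73231/177 ≈ 957.2655.
Pooling payoff: 0.64 × 1371 + 0.36 × 278 = 977.52.
Difference: 957.2655 − 977.52 = -20.2545, i.e. -20.25 to two decimal places.
The strong type would prefer the pooling outcome.

-20.25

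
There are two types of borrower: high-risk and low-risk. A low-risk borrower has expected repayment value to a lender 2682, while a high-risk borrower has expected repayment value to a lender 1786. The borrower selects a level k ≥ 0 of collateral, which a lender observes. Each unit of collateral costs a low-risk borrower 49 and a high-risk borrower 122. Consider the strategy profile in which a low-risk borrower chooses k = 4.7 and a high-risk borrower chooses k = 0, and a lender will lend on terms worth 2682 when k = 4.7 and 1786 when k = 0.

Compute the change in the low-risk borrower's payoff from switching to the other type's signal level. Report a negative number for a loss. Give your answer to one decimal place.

-665.7

Playing k = 4.7 the low-risk borrower receives 2682 − 49 × 4.7 = 2451.7.
Deviating to k = 0 yields 1786 instead.
Gain from deviating: 1786 − 2451.7 = -665.7.
The gain is negative, so the low-risk type's incentive-compatibility constraint is satisfied.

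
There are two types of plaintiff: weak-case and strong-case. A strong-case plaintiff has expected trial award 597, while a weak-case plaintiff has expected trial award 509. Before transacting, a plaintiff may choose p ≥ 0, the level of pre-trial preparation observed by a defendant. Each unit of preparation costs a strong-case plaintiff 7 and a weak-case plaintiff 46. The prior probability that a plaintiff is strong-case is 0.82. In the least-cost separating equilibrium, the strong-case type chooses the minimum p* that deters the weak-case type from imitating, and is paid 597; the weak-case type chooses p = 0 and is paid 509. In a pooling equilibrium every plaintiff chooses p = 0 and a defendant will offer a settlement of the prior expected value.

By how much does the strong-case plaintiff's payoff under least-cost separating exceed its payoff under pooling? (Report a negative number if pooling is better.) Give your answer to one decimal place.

2.4

Least-cost separating signal: p* solves 509 = 597 − 46·p*, so p* = (597 − 509)/46 ≈ 1.9130.
Strong-case type's separating payoff: 597 − 7 × p* = 597 − 7 × (597 − 509)/46 = 597 − 616/46 ≈ 583.609.
Pooling payoff: 0.82 × 597 + 0.18 × 509 = 581.16.
Difference: 583.609 − 581.16 = 2.449, i.e. 2.4 to one decimal place.
The strong-case type prefers to separate.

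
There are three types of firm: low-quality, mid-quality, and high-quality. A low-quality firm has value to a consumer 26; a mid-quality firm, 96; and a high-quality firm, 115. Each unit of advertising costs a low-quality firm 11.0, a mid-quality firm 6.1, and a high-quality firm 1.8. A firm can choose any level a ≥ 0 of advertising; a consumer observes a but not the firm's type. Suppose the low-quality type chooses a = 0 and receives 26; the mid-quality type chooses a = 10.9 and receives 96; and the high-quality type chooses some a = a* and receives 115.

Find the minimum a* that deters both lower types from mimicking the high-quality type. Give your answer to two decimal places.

Mid-quality type (on-path payoff 96 − 6.1×10.9 = 29.51) won't mimic when 29.51 ≥ 115 − 6.1·a*, i.e. a* ≥ 14.01.
Low-quality type (on-path payoff 26) won't mimic when 26 ≥ 115 − 11.0·a*, i.e. a* ≥ 8.09.
Both must hold, so a* = max(8.09, 14.01) = 14.01. The mid-quality type's constraint binds.

14.01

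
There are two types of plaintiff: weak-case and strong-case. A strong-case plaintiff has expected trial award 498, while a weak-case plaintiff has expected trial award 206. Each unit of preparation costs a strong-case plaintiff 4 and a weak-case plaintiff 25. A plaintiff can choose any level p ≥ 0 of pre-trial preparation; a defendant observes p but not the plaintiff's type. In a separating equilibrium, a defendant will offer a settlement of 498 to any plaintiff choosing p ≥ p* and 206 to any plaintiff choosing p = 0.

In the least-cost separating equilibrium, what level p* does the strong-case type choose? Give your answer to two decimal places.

11.68

A weak-case plaintiff choosing p = 0 receives 206.
Imitating at p* instead would pay 498 at cost 25·p*, netting 498 − 25·p*.
Indifference: 206 = 498 − 25·p*, so p* = (498 − 206) / 25 = 11.68.
This is the weak-case type's binding incentive-compatibility constraint; any p ≥ 11.68 sustains separation on that side.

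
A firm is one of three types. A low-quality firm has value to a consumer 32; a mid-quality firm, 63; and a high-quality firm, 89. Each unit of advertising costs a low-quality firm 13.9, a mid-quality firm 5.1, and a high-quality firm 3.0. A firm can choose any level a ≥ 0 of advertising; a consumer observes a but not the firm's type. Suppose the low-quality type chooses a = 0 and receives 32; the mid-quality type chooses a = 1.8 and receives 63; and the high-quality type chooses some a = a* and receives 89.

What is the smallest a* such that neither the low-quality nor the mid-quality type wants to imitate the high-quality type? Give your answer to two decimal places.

Low-quality type (on-path payoff 32) won't mimic when 32 ≥ 89 − 13.9·a*, i.e. a* ≥ 4.10.
Mid-quality type (on-path payoff 63 − 5.1×1.8 = 53.82) won't mimic when 53.82 ≥ 89 − 5.1·a*, i.e. a* ≥ 6.90.
Both must hold, so a* = max(4.10, 6.90) = 6.90. The mid-quality type's constraint binds.

6.90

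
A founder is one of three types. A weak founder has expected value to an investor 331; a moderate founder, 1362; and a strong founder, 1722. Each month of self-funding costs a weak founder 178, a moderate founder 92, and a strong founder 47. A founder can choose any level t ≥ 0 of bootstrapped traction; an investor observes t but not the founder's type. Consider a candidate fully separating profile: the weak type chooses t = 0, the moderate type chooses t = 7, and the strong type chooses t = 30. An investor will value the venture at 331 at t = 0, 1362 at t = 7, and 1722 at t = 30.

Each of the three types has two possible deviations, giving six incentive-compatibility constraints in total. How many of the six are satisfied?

Strong (own payoff 1722 − 47×30 = 312): to t=0 gives 331 → profitable ✗; to t=7 gives 1362 − 47×7 = 1033 → profitable ✗.
Moderate (own payoff 1362 − 92×7 = 718): to t=0 gives 331 → no gain ✓; to t=30 gives 1722 − 92×30 = -1038 → no gain ✓.
Weak (own payoff 331): to t=7 gives 1362 − 178×7 = 116 → no gain ✓; to t=30 gives 1722 − 178×30 = -3618 → no gain ✓.
4 of the 6 constraints hold; not an equilibrium.

4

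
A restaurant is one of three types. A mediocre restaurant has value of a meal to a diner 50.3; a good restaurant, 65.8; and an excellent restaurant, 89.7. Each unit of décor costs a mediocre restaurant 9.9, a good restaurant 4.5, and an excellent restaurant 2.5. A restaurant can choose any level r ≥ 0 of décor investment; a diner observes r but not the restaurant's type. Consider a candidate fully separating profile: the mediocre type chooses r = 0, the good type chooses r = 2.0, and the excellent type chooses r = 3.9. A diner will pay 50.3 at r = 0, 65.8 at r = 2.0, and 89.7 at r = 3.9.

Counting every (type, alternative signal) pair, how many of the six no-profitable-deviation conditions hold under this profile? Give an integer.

Excellent (own payoff 89.7 − 2.5×3.9 = 79.95): to r=0 gives 50.3 → no gain ✓; to r=2.0 gives 65.8 − 2.5×2.0 = 60.8 → no gain ✓.
Good (own payoff 65.8 − 4.5×2.0 = 56.8): to r=0 gives 50.3 → no gain ✓; to r=3.9 gives 89.7 − 4.5×3.9 = 72.15 → profitable ✗.
Mediocre (own payoff 50.3): to r=2.0 gives 65.8 − 9.9×2.0 = 46 → no gain ✓; to r=3.9 gives 89.7 − 9.9×3.9 = 51.09 → profitable ✗.
4 of the 6 constraints hold; not an equilibrium.

4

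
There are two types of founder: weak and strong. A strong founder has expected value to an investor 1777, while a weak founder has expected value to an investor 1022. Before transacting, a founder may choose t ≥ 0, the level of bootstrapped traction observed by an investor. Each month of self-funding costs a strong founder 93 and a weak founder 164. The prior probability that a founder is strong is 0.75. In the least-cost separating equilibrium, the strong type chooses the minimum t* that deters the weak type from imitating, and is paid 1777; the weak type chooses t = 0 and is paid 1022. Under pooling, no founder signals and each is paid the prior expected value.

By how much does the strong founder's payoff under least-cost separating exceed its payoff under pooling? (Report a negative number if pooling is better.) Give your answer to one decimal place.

Least-cost separating signal: t* solves 1022 = 1777 − 164·t*, so t* = (1777 − 1022)/164 ≈ 4.6037.
Strong type's separating payoff: 1777 − 93 × t* = 1777 − 93 × (1777 − 1022)/164 = 1777 − 70215/164 ≈ 1348.860.
Pooling payoff: 0.75 × 1777 + 0.25 × 1022 = 1588.25.
Difference: 1348.860 − 1588.25 = -239.39, i.e. -239.4 to one decimal place.
The strong type would prefer the pooling outcome.

-239.4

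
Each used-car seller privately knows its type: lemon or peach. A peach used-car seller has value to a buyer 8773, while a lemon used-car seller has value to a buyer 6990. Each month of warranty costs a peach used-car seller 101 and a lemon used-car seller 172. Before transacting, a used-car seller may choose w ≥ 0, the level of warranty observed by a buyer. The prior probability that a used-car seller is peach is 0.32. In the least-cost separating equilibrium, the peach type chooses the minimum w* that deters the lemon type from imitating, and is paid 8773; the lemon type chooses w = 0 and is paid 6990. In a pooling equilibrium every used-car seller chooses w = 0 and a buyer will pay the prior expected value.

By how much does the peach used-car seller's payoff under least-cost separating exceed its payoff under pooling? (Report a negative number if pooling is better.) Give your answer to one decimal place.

165.4

Least-cost separating signal: w* solves 6990 = 8773 − 172·w*, so w* = (8773 − 6990)/172 ≈ 10.3663.
Peach type's separating payoff: 8773 − 101 × w* = 8773 − 101 × (8773 − 6990)/172 = 8773 − 180083/172 ≈ 7726.006.
Pooling payoff: 0.32 × 8773 + 0.68 × 6990 = 7560.56.
Difference: 7726.006 − 7560.56 = 165.446, i.e. 165.4 to one decimal place.
The peach type prefers to separate.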